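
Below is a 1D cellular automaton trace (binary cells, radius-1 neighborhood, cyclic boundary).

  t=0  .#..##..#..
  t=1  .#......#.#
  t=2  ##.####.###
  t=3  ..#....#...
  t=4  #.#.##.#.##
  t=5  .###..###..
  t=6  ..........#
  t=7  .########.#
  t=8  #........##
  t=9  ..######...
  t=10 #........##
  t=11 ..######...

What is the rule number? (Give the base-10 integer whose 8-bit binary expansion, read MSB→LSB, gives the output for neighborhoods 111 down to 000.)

37

  ### -> .   bit 7 = 0  t=2,i=0
  ##. -> .   bit 6 = 0  t=0,i=5
  #.# -> #   bit 5 = 1  t=1,i=0
  #.. -> .   bit 4 = 0  t=0,i=2
  .## -> .   bit 3 = 0  t=0,i=4
  .#. -> #   bit 2 = 1  t=0,i=1
  ..# -> .   bit 1 = 0  t=0,i=0
  ... -> #   bit 0 = 1  t=0,i=10
  bits 00100101 = 37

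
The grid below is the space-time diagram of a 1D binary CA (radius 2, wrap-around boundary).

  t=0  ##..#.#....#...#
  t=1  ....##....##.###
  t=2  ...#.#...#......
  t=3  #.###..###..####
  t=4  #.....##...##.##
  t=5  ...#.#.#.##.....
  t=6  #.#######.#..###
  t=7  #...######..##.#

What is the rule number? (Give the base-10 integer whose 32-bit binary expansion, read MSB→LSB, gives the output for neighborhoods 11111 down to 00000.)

  ##### -> #   bit 31 = 1  t=3,i=14
  ####. -> #   bit 30 = 1  t=3,i=15
  ###.# -> #   bit 29 = 1  t=3,i=0
  ###.. -> .   bit 28 = 0  t=0,i=1
  ##.## -> .   bit 27 = 0  t=1,i=12
  ##.#. -> #   bit 26 = 1  t=6,i=9
  ##..# -> .   bit 25 = 0  t=0,i=2
  ##... -> .   bit 24 = 0  t=1,i=0
  #.### -> .   bit 23 = 0  t=1,i=13
  #.##. -> .   bit 22 = 0  t=5,i=9
  #.#.# -> #   bit 21 = 1  t=5,i=5
  #.#.. -> .   bit 20 = 0  t=0,i=6
  #..## -> #   bit 19 = 1  t=3,i=6
  #..#. -> .   bit 18 = 0  t=0,i=3
  #...# -> #   bit 17 = 1  t=0,i=13
  #.... -> .   bit 16 = 0  t=0,i=8
  .#### -> .   bit 15 = 0  t=3,i=13
  .###. -> .   bit 14 = 0  t=0,i=0
  .##.# -> .   bit 13 = 0  t=1,i=11
  .##.. -> #   bit 12 = 1  t=1,i=5
  .#.## -> #   bit 11 = 1  t=5,i=8
  .#.#. -> #   bit 10 = 1  t=0,i=5
  .#..# -> .   bit 9 = 0  t=6,i=11
  .#... -> .   bit 8 = 0  t=0,i=7
  ..### -> #   bit 7 = 1  t=0,i=15
  ..##. -> .   bit 6 = 0  t=1,i=4
  ..#.# -> #   bit 5 = 1  t=0,i=4
  ..#.. -> #   bit 4 = 1  t=0,i=11
  ...## -> #   bit 3 = 1  t=0,i=14
  ...#. -> #   bit 2 = 1  t=0,i=10
  ....# -> .   bit 1 = 0  t=0,i=9
  ..... -> #   bit 0 = 1  t=2,i=0
  bits 11100100001010100001110010111101 = 3827965117

3827965117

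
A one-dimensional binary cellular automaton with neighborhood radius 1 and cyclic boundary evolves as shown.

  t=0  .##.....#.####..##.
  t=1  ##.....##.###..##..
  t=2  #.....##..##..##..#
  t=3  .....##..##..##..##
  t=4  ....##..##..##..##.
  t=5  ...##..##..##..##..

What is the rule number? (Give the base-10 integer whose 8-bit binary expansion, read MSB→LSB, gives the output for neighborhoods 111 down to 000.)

142

  nb ###: next=#  (t=0,i=11, bit7=1)
  nb ##.: next=.  (t=0,i=2, bit6=0)
  nb #.#: next=.  (t=0,i=9, bit5=0)
  nb #..: next=.  (t=0,i=3, bit4=0)
  nb .##: next=#  (t=0,i=1, bit3=1)
  nb .#.: next=#  (t=0,i=8, bit2=1)
  nb ..#: next=#  (t=0,i=0, bit1=1)
  nb ...: next=.  (t=0,i=4, bit0=0)
  bits 10001110 = 142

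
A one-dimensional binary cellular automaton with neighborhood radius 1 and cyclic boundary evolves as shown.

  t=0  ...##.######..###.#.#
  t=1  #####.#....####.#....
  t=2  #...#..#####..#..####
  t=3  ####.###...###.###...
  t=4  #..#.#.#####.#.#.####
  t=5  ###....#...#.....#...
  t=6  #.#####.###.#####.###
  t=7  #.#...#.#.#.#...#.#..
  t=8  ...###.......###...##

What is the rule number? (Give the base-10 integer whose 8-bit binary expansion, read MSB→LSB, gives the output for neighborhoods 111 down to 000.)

91

  nb ###: next=.  (t=0,i=7, bit7=0)
  nb ##.: next=#  (t=0,i=4, bit6=1)
  nb #.#: next=.  (t=0,i=5, bit5=0)
  nb #..: next=#  (t=0,i=0, bit4=1)
  nb .##: next=#  (t=0,i=3, bit3=1)
  nb .#.: next=.  (t=0,i=18, bit2=0)
  nb ..#: next=#  (t=0,i=2, bit1=1)
  nb ...: next=#  (t=0,i=1, bit0=1)
  bits 01011011 = 91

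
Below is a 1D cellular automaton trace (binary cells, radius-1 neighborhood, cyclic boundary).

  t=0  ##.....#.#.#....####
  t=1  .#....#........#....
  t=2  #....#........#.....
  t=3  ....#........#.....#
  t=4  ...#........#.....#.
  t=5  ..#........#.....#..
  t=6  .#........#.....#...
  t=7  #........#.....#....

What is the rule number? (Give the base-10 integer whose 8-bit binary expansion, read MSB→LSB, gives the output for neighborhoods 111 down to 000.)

66

  nb ###: next=.  (t=0,i=0, bit7=0)
  nb ##.: next=#  (t=0,i=1, bit6=1)
  nb #.#: next=.  (t=0,i=8, bit5=0)
  nb #..: next=.  (t=0,i=2, bit4=0)
  nb .##: next=.  (t=0,i=16, bit3=0)
  nb .#.: next=.  (t=0,i=7, bit2=0)
  nb ..#: next=#  (t=0,i=6, bit1=1)
  nb ...: next=.  (t=0,i=3, bit0=0)
  bits 01000010 = 66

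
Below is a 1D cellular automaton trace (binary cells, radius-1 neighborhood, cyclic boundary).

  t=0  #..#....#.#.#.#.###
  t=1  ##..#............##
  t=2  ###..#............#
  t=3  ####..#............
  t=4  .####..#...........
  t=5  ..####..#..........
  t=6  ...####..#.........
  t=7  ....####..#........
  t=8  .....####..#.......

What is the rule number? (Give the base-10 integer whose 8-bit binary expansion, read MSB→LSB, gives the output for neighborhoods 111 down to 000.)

208

  ###|#  b7=1 t=0,i=17
  ##.|#  b6=1 t=0,i=0
  #.#|.  b5=0 t=0,i=9
  #..|#  b4=1 t=0,i=1
  .##|.  b3=0 t=0,i=16
  .#.|.  b2=0 t=0,i=3
  ..#|.  b1=0 t=0,i=2
  ...|.  b0=0 t=0,i=5
  bits 11010000 = 208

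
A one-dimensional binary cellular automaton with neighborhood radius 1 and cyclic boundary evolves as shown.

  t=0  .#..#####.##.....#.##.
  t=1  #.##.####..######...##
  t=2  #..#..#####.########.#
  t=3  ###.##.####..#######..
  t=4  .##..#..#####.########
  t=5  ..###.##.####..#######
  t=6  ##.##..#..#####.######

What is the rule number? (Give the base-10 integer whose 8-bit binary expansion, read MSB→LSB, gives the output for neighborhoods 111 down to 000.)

  ### -> #   bit 7 = 1  t=0,i=5
  ##. -> #   bit 6 = 1  t=0,i=8
  #.# -> .   bit 5 = 0  t=0,i=9
  #.. -> #   bit 4 = 1  t=0,i=2
  .## -> .   bit 3 = 0  t=0,i=4
  .#. -> .   bit 2 = 0  t=0,i=1
  ..# -> #   bit 1 = 1  t=0,i=0
  ... -> #   bit 0 = 1  t=0,i=13
  bits 11010011 = 211

211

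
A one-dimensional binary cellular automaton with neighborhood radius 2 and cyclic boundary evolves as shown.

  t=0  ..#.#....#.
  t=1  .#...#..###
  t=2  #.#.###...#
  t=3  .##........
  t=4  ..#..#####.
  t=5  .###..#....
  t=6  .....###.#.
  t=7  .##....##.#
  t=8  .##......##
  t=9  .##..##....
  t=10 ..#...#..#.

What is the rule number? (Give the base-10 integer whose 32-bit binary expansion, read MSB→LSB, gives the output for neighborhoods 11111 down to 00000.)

610571029

  [31] ##### => .  t=4,i=7
  [30] ####. => .  t=4,i=8
  [29] ###.# => #  t=1,i=10
  [28] ###.. => .  t=2,i=6
  [27] ##.## => .  t=8,i=0
  [26] ##.#. => #  t=1,i=0
  [25] ##..# => .  t=5,i=4
  [24] ##... => .  t=2,i=7
  [23] #.### => .  t=2,i=4
  [22] #.##. => #  t=7,i=1
  [21] #.#.# => #  t=2,i=2
  [20] #.#.. => .  t=0,i=4
  [19] #..## => .  t=1,i=7
  [18] #..#. => #  t=5,i=5
  [17] #...# => .  t=0,i=0
  [16] #.... => .  t=0,i=6
  [15] .#### => #  t=4,i=6
  [14] .###. => .  t=1,i=9
  [13] .##.# => .  t=2,i=0
  [12] .##.. => #  t=3,i=2
  [11] .#.## => .  t=2,i=3
  [10] .#.#. => .  t=0,i=3
  [9] .#..# => #  t=1,i=6
  [8] .#... => #  t=0,i=5
  [7] ..### => .  t=1,i=8
  [6] ..##. => .  t=2,i=10
  [5] ..#.# => .  t=0,i=2
  [4] ..#.. => #  t=0,i=9
  [3] ...## => .  t=2,i=9
  [2] ...#. => #  t=0,i=1
  [1] ....# => .  t=0,i=7
  [0] ..... => #  t=3,i=5
  bits 00100100011001001001001100010101 = 610571029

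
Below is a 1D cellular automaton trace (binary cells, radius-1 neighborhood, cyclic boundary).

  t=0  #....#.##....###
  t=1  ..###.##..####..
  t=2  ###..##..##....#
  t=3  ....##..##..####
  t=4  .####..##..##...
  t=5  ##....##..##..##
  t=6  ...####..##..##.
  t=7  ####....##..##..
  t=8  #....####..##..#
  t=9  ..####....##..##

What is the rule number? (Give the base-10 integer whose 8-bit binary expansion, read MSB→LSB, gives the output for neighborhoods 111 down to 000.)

43

  ### -> .   bit 7 = 0  t=0,i=14
  ##. -> .   bit 6 = 0  t=0,i=0
  #.# -> #   bit 5 = 1  t=0,i=6
  #.. -> .   bit 4 = 0  t=0,i=1
  .## -> #   bit 3 = 1  t=0,i=7
  .#. -> .   bit 2 = 0  t=0,i=5
  ..# -> #   bit 1 = 1  t=0,i=4
  ... -> #   bit 0 = 1  t=0,i=2
  bits 00101011 = 43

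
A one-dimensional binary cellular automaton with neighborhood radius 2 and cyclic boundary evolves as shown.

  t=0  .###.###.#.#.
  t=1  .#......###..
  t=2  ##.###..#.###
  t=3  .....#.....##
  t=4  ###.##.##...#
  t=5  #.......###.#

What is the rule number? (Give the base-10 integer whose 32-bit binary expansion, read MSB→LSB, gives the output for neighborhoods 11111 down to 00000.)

2502136981

  nb #####: next=#  (t=2,i=12, bit31=1)
  nb ####.: next=.  (t=2,i=0, bit30=0)
  nb ###.#: next=.  (t=0,i=3, bit29=0)
  nb ###..: next=#  (t=1,i=10, bit28=1)
  nb ##.##: next=.  (t=0,i=4, bit27=0)
  nb ##.#.: next=#  (t=0,i=8, bit26=1)
  nb ##..#: next=.  (t=2,i=6, bit25=0)
  nb ##...: next=#  (t=1,i=11, bit24=1)
  nb #.###: next=.  (t=0,i=5, bit23=0)
  nb #.##.: next=.  (t=4,i=4, bit22=0)
  nb #.#.#: next=#  (t=0,i=9, bit21=1)
  nb #.#..: next=.  (t=0,i=11, bit20=0)
  nb #..##: next=.  (t=0,i=0, bit19=0)
  nb #..#.: next=.  (t=2,i=7, bit18=0)
  nb #...#: next=#  (t=1,i=12, bit17=1)
  nb #....: next=#  (t=1,i=3, bit16=1)
  nb .####: next=#  (t=2,i=11, bit15=1)
  nb .###.: next=.  (t=0,i=2, bit14=0)
  nb .##.#: next=.  (t=4,i=5, bit13=0)
  nb .##..: next=#  (t=3,i=12, bit12=1)
  nb .#.##: next=.  (t=2,i=9, bit11=0)
  nb .#.#.: next=#  (t=0,i=10, bit10=1)
  nb .#..#: next=.  (t=0,i=12, bit9=0)
  nb .#...: next=.  (t=1,i=2, bit8=0)
  nb ..###: next=#  (t=0,i=1, bit7=1)
  nb ..##.: next=.  (t=3,i=11, bit6=0)
  nb ..#.#: next=.  (t=2,i=8, bit5=0)
  nb ..#..: next=#  (t=1,i=1, bit4=1)
  nb ...##: next=.  (t=1,i=7, bit3=0)
  nb ...#.: next=#  (t=1,i=0, bit2=1)
  nb ....#: next=.  (t=1,i=6, bit1=0)
  nb .....: next=#  (t=1,i=4, bit0=1)
  bits 10010101001000111001010010010101 = 2502136981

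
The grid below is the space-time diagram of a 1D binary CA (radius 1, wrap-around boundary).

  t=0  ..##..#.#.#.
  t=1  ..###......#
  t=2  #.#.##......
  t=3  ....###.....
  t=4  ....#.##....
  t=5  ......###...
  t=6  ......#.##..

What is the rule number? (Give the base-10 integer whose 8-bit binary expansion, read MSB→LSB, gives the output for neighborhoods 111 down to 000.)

  [7] ### => .  t=1,i=3
  [6] ##. => #  t=0,i=3
  [5] #.# => .  t=0,i=7
  [4] #.. => #  t=0,i=4
  [3] .## => #  t=0,i=2
  [2] .#. => .  t=0,i=6
  [1] ..# => .  t=0,i=1
  [0] ... => .  t=0,i=0
  bits 01011000 = 88

88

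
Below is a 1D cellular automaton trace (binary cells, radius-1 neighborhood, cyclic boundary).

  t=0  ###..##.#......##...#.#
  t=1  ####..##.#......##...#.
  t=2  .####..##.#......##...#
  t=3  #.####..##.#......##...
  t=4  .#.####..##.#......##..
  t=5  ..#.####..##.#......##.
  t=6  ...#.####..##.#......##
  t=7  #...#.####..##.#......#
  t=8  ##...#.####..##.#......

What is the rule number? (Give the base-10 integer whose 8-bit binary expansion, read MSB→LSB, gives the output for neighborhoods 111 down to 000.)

  [7] ### => #  t=0,i=0
  [6] ##. => #  t=0,i=2
  [5] #.# => #  t=0,i=7
  [4] #.. => #  t=0,i=3
  [3] .## => .  t=0,i=5
  [2] .#. => .  t=0,i=8
  [1] ..# => .  t=0,i=4
  [0] ... => .  t=0,i=10
  bits 11110000 = 240

240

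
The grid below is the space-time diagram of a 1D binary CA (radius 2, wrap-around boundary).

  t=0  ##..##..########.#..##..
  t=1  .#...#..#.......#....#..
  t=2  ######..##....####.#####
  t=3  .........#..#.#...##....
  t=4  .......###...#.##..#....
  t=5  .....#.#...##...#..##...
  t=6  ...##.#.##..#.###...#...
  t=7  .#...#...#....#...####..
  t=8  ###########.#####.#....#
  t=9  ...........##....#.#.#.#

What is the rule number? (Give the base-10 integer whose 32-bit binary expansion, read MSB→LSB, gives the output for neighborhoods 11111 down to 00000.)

  nb #####: next=.  (t=0,i=10, bit31=0)
  nb ####.: next=.  (t=0,i=14, bit30=0)
  nb ###.#: next=.  (t=0,i=15, bit29=0)
  nb ###..: next=.  (t=2,i=5, bit28=0)
  nb ##.##: next=#  (t=2,i=18, bit27=1)
  nb ##.#.: next=#  (t=0,i=16, bit26=1)
  nb ##..#: next=.  (t=0,i=2, bit25=0)
  nb ##...: next=.  (t=2,i=10, bit24=0)
  nb #.###: next=#  (t=2,i=19, bit23=1)
  nb #.##.: next=.  (t=4,i=15, bit22=0)
  nb #.#.#: next=.  (t=6,i=6, bit21=0)
  nb #.#..: next=.  (t=0,i=17, bit20=0)
  nb #..##: next=.  (t=0,i=3, bit19=0)
  nb #..#.: next=.  (t=1,i=7, bit18=0)
  nb #...#: next=#  (t=1,i=3, bit17=1)
  nb #....: next=.  (t=1,i=10, bit16=0)
  nb .####: next=.  (t=0,i=9, bit15=0)
  nb .###.: next=.  (t=4,i=8, bit14=0)
  nb .##.#: next=.  (t=6,i=4, bit13=0)
  nb .##..: next=#  (t=0,i=1, bit12=1)
  nb .#.##: next=.  (t=4,i=14, bit11=0)
  nb .#.#.: next=#  (t=3,i=13, bit10=1)
  nb .#..#: next=.  (t=0,i=18, bit9=0)
  nb .#...: next=#  (t=1,i=2, bit8=1)
  nb ..###: next=#  (t=0,i=8, bit7=1)
  nb ..##.: next=.  (t=0,i=0, bit6=0)
  nb ..#.#: next=.  (t=3,i=12, bit5=0)
  nb ..#..: next=#  (t=1,i=1, bit4=1)
  nb ...##: next=.  (t=2,i=13, bit3=0)
  nb ...#.: next=#  (t=1,i=0, bit2=1)
  nb ....#: next=#  (t=1,i=14, bit1=1)
  nb .....: next=.  (t=1,i=11, bit0=0)
  bits 00001100100000100001010110010110 = 209851798

209851798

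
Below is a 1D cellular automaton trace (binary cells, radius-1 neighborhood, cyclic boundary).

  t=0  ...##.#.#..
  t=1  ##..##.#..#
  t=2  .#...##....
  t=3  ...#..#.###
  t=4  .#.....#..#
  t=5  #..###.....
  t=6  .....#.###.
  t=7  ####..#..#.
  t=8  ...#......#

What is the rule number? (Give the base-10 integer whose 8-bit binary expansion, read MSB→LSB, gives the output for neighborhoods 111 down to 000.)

97

  ### -> .   bit 7 = 0  t=1,i=0
  ##. -> #   bit 6 = 1  t=0,i=4
  #.# -> #   bit 5 = 1  t=0,i=5
  #.. -> .   bit 4 = 0  t=0,i=9
  .## -> .   bit 3 = 0  t=0,i=3
  .#. -> .   bit 2 = 0  t=0,i=6
  ..# -> .   bit 1 = 0  t=0,i=2
  ... -> #   bit 0 = 1  t=0,i=0
  bits 01100001 = 97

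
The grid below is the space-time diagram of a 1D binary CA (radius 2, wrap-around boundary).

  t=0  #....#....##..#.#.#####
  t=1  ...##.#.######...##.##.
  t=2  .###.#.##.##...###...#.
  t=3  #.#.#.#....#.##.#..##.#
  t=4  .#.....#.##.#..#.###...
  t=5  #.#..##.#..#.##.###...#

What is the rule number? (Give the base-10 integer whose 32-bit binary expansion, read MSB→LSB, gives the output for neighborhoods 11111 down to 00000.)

2257476430

  ##### -> #   bit 31 = 1  t=0,i=20
  ####. -> .   bit 30 = 0  t=0,i=22
  ###.# -> .   bit 29 = 0  t=2,i=3
  ###.. -> .   bit 28 = 0  t=0,i=0
  ##.## -> .   bit 27 = 0  t=1,i=19
  ##.#. -> #   bit 26 = 1  t=1,i=5
  ##..# -> #   bit 25 = 1  t=0,i=12
  ##... -> .   bit 24 = 0  t=0,i=1
  #.### -> #   bit 23 = 1  t=0,i=18
  #.##. -> .   bit 22 = 0  t=1,i=20
  #.#.# -> .   bit 21 = 0  t=0,i=16
  #.#.. -> .   bit 20 = 0  t=3,i=6
  #..## -> #   bit 19 = 1  t=2,i=0
  #..#. -> #   bit 18 = 1  t=0,i=13
  #...# -> #   bit 17 = 1  t=1,i=15
  #.... -> .   bit 16 = 0  t=0,i=2
  .#### -> .   bit 15 = 0  t=0,i=19
  .###. -> #   bit 14 = 1  t=2,i=2
  .##.# -> .   bit 13 = 0  t=1,i=4
  .##.. -> #   bit 12 = 1  t=0,i=11
  .#.## -> #   bit 11 = 1  t=0,i=17
  .#.#. -> .   bit 10 = 0  t=0,i=15
  .#..# -> #   bit 9 = 1  t=2,i=22
  .#... -> #   bit 8 = 1  t=0,i=6
  ..### -> .   bit 7 = 0  t=2,i=1
  ..##. -> #   bit 6 = 1  t=0,i=10
  ..#.# -> .   bit 5 = 0  t=0,i=14
  ..#.. -> .   bit 4 = 0  t=0,i=5
  ...## -> #   bit 3 = 1  t=0,i=9
  ...#. -> #   bit 2 = 1  t=0,i=4
  ....# -> #   bit 1 = 1  t=0,i=3
  ..... -> .   bit 0 = 0  t=4,i=4
  bits 10000110100011100101101101001110 = 2257476430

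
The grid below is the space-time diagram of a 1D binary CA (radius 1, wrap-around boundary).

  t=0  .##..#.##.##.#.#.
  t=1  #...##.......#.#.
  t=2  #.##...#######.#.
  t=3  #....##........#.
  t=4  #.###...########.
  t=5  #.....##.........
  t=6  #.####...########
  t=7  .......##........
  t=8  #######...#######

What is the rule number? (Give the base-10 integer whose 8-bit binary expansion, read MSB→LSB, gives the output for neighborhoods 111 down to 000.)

7

  ###|.  b7=0 t=2,i=8
  ##.|.  b6=0 t=0,i=2
  #.#|.  b5=0 t=0,i=6
  #..|.  b4=0 t=0,i=3
  .##|.  b3=0 t=0,i=1
  .#.|#  b2=1 t=0,i=5
  ..#|#  b1=1 t=0,i=0
  ...|#  b0=1 t=1,i=2
  bits 00000111 = 7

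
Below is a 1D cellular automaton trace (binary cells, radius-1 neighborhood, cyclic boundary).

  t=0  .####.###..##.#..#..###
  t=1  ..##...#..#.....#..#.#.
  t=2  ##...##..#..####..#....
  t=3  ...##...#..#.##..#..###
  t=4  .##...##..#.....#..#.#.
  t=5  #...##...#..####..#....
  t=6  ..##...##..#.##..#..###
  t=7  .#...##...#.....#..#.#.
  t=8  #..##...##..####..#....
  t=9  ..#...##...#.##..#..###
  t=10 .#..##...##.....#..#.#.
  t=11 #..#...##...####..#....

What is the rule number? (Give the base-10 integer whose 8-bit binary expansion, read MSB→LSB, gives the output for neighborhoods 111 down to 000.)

131

  ### -> #   bit 7 = 1  t=0,i=2
  ##. -> .   bit 6 = 0  t=0,i=4
  #.# -> .   bit 5 = 0  t=0,i=0
  #.. -> .   bit 4 = 0  t=0,i=9
  .## -> .   bit 3 = 0  t=0,i=1
  .#. -> .   bit 2 = 0  t=0,i=14
  ..# -> #   bit 1 = 1  t=0,i=10
  ... -> #   bit 0 = 1  t=1,i=0
  bits 10000011 = 131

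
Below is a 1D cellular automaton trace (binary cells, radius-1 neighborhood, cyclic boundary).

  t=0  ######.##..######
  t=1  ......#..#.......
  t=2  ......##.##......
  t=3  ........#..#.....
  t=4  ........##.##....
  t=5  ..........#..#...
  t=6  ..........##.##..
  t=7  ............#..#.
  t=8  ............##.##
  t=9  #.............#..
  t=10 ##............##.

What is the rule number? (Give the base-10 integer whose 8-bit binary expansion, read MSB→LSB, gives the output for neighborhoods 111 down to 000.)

  ### -> .   bit 7 = 0  t=0,i=0
  ##. -> .   bit 6 = 0  t=0,i=5
  #.# -> #   bit 5 = 1  t=0,i=6
  #.. -> #   bit 4 = 1  t=0,i=9
  .## -> .   bit 3 = 0  t=0,i=7
  .#. -> #   bit 2 = 1  t=1,i=6
  ..# -> .   bit 1 = 0  t=0,i=10
  ... -> .   bit 0 = 0  t=1,i=0
  bits 00110100 = 52

52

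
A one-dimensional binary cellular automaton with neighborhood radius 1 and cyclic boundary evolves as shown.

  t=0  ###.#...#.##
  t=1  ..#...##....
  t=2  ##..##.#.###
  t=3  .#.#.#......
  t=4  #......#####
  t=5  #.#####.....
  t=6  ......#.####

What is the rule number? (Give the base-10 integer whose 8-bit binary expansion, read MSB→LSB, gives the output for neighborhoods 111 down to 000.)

67

  ###|.  b7=0 t=0,i=0
  ##.|#  b6=1 t=0,i=2
  #.#|.  b5=0 t=0,i=3
  #..|.  b4=0 t=0,i=5
  .##|.  b3=0 t=0,i=10
  .#.|.  b2=0 t=0,i=4
  ..#|#  b1=1 t=0,i=7
  ...|#  b0=1 t=0,i=6
  bits 01000011 = 67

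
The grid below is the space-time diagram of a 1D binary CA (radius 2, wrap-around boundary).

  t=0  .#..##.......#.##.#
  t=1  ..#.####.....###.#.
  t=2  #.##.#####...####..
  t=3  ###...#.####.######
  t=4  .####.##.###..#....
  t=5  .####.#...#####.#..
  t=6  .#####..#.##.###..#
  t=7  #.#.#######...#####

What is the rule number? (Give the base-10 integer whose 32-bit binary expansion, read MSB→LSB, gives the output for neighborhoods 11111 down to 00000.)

  nb #####: next=.  (t=2,i=7, bit31=0)
  nb ####.: next=#  (t=1,i=6, bit30=1)
  nb ###.#: next=#  (t=1,i=15, bit29=1)
  nb ###..: next=#  (t=1,i=7, bit28=1)
  nb ##.##: next=.  (t=2,i=4, bit27=0)
  nb ##.#.: next=#  (t=0,i=17, bit26=1)
  nb ##..#: next=#  (t=2,i=17, bit25=1)
  nb ##...: next=#  (t=0,i=6, bit24=1)
  nb #.###: next=.  (t=1,i=4, bit23=0)
  nb #.##.: next=#  (t=0,i=15, bit22=1)
  nb #.#.#: next=.  (t=0,i=18, bit21=0)
  nb #.#..: next=.  (t=0,i=1, bit20=0)
  nb #..##: next=.  (t=0,i=3, bit19=0)
  nb #..#.: next=#  (t=2,i=18, bit18=1)
  nb #...#: next=#  (t=1,i=0, bit17=1)
  nb #....: next=#  (t=0,i=7, bit16=1)
  nb .####: next=#  (t=1,i=5, bit15=1)
  nb .###.: next=#  (t=1,i=14, bit14=1)
  nb .##.#: next=.  (t=0,i=16, bit13=0)
  nb .##..: next=#  (t=0,i=5, bit12=1)
  nb .#.##: next=#  (t=0,i=14, bit11=1)
  nb .#.#.: next=.  (t=0,i=0, bit10=0)
  nb .#..#: next=#  (t=0,i=2, bit9=1)
  nb .#...: next=.  (t=1,i=18, bit8=0)
  nb ..###: next=#  (t=1,i=13, bit7=1)
  nb ..##.: next=#  (t=0,i=4, bit6=1)
  nb ..#.#: next=#  (t=0,i=13, bit5=1)
  nb ..#..: next=#  (t=4,i=14, bit4=1)
  nb ...##: next=.  (t=1,i=12, bit3=0)
  nb ...#.: next=.  (t=0,i=12, bit2=0)
  nb ....#: next=.  (t=0,i=11, bit1=0)
  nb .....: next=.  (t=0,i=8, bit0=0)
  bits 01110111010001111101101011110000 = 2001197808

2001197808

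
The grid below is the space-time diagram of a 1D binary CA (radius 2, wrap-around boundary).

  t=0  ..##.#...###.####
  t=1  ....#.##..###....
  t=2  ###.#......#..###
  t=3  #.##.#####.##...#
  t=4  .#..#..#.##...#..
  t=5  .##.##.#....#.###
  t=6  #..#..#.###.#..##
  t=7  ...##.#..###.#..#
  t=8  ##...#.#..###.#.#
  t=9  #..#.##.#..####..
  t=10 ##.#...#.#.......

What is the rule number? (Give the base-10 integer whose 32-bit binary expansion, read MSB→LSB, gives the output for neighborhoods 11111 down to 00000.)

2887993139

  nb #####: next=#  (t=2,i=0, bit31=1)
  nb ####.: next=.  (t=0,i=15, bit30=0)
  nb ###.#: next=#  (t=0,i=11, bit29=1)
  nb ###..: next=.  (t=0,i=16, bit28=0)
  nb ##.##: next=#  (t=0,i=12, bit27=1)
  nb ##.#.: next=#  (t=0,i=4, bit26=1)
  nb ##..#: next=.  (t=0,i=0, bit25=0)
  nb ##...: next=.  (t=1,i=13, bit24=0)
  nb #.###: next=.  (t=0,i=13, bit23=0)
  nb #.##.: next=.  (t=1,i=6, bit22=0)
  nb #.#.#: next=#  (t=8,i=14, bit21=1)
  nb #.#..: next=.  (t=0,i=5, bit20=0)
  nb #..##: next=.  (t=0,i=1, bit19=0)
  nb #..#.: next=.  (t=4,i=3, bit18=0)
  nb #...#: next=#  (t=0,i=7, bit17=1)
  nb #....: next=#  (t=1,i=14, bit16=1)
  nb .####: next=.  (t=0,i=14, bit15=0)
  nb .###.: next=#  (t=0,i=10, bit14=1)
  nb .##.#: next=.  (t=0,i=3, bit13=0)
  nb .##..: next=.  (t=1,i=7, bit12=0)
  nb .#.##: next=.  (t=1,i=5, bit11=0)
  nb .#.#.: next=#  (t=8,i=6, bit10=1)
  nb .#..#: next=#  (t=2,i=12, bit9=1)
  nb .#...: next=#  (t=0,i=6, bit8=1)
  nb ..###: next=.  (t=0,i=9, bit7=0)
  nb ..##.: next=.  (t=0,i=2, bit6=0)
  nb ..#.#: next=#  (t=1,i=4, bit5=1)
  nb ..#..: next=#  (t=2,i=11, bit4=1)
  nb ...##: next=.  (t=0,i=8, bit3=0)
  nb ...#.: next=.  (t=1,i=3, bit2=0)
  nb ....#: next=#  (t=1,i=2, bit1=1)
  nb .....: next=#  (t=1,i=0, bit0=1)
  bits 10101100001000110100011100110011 = 2887993139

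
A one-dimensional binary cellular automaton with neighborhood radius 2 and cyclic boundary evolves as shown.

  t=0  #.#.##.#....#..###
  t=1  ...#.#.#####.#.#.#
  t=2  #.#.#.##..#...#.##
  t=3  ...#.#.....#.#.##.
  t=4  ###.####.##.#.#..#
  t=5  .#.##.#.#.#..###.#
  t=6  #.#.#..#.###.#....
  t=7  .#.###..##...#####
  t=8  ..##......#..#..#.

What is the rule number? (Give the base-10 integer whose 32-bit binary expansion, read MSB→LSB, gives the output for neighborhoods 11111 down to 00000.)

  [31] ##### => .  t=1,i=9
  [30] ####. => #  t=0,i=17
  [29] ###.# => .  t=0,i=0
  [28] ###.. => .  t=7,i=5
  [27] ##.## => #  t=4,i=3
  [26] ##.#. => .  t=0,i=1
  [25] ##..# => .  t=2,i=8
  [24] ##... => #  t=3,i=17
  [23] #.### => #  t=1,i=7
  [22] #.##. => .  t=0,i=4
  [21] #.#.# => .  t=0,i=2
  [20] #.#.. => #  t=0,i=7
  [19] #..## => .  t=0,i=14
  [18] #..#. => .  t=2,i=9
  [17] #...# => .  t=1,i=1
  [16] #.... => #  t=0,i=9
  [15] .#### => .  t=0,i=16
  [14] .###. => .  t=2,i=17
  [13] .##.# => #  t=0,i=5
  [12] .##.. => .  t=2,i=7
  [11] .#.## => #  t=0,i=3
  [10] .#.#. => #  t=1,i=4
  [9] .#..# => #  t=0,i=13
  [8] .#... => #  t=0,i=8
  [7] ..### => #  t=0,i=15
  [6] ..##. => .  t=7,i=8
  [5] ..#.# => .  t=1,i=3
  [4] ..#.. => .  t=0,i=12
  [3] ...## => .  t=7,i=12
  [2] ...#. => #  t=0,i=11
  [1] ....# => #  t=0,i=10
  [0] ..... => .  t=3,i=8
  bits 01001001100100010010111110000110 = 1234251654

1234251654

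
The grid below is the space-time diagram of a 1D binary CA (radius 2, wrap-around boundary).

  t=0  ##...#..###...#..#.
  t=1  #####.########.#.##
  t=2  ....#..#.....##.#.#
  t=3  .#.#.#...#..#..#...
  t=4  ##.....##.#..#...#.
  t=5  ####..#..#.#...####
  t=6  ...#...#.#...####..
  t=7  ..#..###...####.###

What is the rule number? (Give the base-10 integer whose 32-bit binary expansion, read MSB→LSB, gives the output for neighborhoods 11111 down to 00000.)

894163628

  [31] ##### => .  t=1,i=0
  [30] ####. => .  t=1,i=3
  [29] ###.# => #  t=1,i=4
  [28] ###.. => #  t=0,i=10
  [27] ##.## => .  t=1,i=5
  [26] ##.#. => #  t=1,i=14
  [25] ##..# => .  t=5,i=4
  [24] ##... => #  t=0,i=2
  [23] #.### => .  t=1,i=6
  [22] #.##. => #  t=0,i=0
  [21] #.#.# => .  t=1,i=15
  [20] #.#.. => .  t=2,i=18
  [19] #..## => #  t=0,i=7
  [18] #..#. => .  t=0,i=16
  [17] #...# => #  t=0,i=3
  [16] #.... => #  t=2,i=1
  [15] .#### => #  t=1,i=7
  [14] .###. => #  t=0,i=9
  [13] .##.# => .  t=2,i=14
  [12] .##.. => #  t=0,i=1
  [11] .#.## => #  t=0,i=18
  [10] .#.#. => .  t=2,i=17
  [9] .#..# => #  t=0,i=6
  [8] .#... => .  t=2,i=0
  [7] ..### => #  t=0,i=8
  [6] ..##. => .  t=2,i=13
  [5] ..#.# => #  t=0,i=17
  [4] ..#.. => .  t=0,i=5
  [3] ...## => #  t=2,i=12
  [2] ...#. => #  t=0,i=4
  [1] ....# => .  t=2,i=2
  [0] ..... => .  t=2,i=10
  bits 00110101010010111101101010101100 = 894163628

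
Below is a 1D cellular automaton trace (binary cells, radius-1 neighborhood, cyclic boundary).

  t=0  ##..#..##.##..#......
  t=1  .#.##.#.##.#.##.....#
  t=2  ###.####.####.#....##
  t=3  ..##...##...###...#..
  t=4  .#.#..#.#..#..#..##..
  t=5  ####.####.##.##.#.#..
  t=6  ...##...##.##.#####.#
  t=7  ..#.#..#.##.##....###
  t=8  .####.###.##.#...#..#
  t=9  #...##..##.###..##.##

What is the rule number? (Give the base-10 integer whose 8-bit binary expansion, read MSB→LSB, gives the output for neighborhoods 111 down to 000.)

102

  ### -> .   bit 7 = 0  t=2,i=0
  ##. -> #   bit 6 = 1  t=0,i=1
  #.# -> #   bit 5 = 1  t=0,i=9
  #.. -> .   bit 4 = 0  t=0,i=2
  .## -> .   bit 3 = 0  t=0,i=0
  .#. -> #   bit 2 = 1  t=0,i=4
  ..# -> #   bit 1 = 1  t=0,i=3
  ... -> .   bit 0 = 0  t=0,i=16
  bits 01100110 = 102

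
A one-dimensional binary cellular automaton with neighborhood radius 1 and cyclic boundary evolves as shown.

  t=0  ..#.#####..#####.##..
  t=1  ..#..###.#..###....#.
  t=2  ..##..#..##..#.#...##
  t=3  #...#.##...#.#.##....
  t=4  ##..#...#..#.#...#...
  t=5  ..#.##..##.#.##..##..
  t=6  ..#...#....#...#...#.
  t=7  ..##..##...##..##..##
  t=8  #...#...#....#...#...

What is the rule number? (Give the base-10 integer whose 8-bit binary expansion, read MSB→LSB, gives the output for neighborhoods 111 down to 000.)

148

  nb ###: next=#  (t=0,i=5, bit7=1)
  nb ##.: next=.  (t=0,i=8, bit6=0)
  nb #.#: next=.  (t=0,i=3, bit5=0)
  nb #..: next=#  (t=0,i=9, bit4=1)
  nb .##: next=.  (t=0,i=4, bit3=0)
  nb .#.: next=#  (t=0,i=2, bit2=1)
  nb ..#: next=.  (t=0,i=1, bit1=0)
  nb ...: next=.  (t=0,i=0, bit0=0)
  bits 10010100 = 148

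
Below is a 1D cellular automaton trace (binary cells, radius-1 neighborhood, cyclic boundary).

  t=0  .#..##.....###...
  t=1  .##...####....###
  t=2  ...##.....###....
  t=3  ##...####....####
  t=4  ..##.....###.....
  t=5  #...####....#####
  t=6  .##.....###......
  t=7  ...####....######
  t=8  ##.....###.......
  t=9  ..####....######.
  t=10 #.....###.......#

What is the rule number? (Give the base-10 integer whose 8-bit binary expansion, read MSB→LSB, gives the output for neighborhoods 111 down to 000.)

  ### -> .   bit 7 = 0  t=0,i=12
  ##. -> .   bit 6 = 0  t=0,i=5
  #.# -> .   bit 5 = 0  t=1,i=0
  #.. -> #   bit 4 = 1  t=0,i=2
  .## -> .   bit 3 = 0  t=0,i=4
  .#. -> #   bit 2 = 1  t=0,i=1
  ..# -> .   bit 1 = 0  t=0,i=0
  ... -> #   bit 0 = 1  t=0,i=7
  bits 00010101 = 21

21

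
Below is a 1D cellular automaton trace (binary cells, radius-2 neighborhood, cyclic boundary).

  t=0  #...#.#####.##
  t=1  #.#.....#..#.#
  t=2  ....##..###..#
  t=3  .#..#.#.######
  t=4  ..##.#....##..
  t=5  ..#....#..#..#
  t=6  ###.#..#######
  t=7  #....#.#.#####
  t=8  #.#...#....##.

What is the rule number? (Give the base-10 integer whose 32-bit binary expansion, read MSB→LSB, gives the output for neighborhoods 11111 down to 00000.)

2588362449

  nb #####: next=#  (t=0,i=8, bit31=1)
  nb ####.: next=.  (t=0,i=9, bit30=0)
  nb ###.#: next=.  (t=0,i=10, bit29=0)
  nb ###..: next=#  (t=0,i=0, bit28=1)
  nb ##.##: next=#  (t=0,i=11, bit27=1)
  nb ##.#.: next=.  (t=1,i=1, bit26=0)
  nb ##..#: next=#  (t=2,i=6, bit25=1)
  nb ##...: next=.  (t=0,i=1, bit24=0)
  nb #.###: next=.  (t=0,i=6, bit23=0)
  nb #.##.: next=#  (t=1,i=13, bit22=1)
  nb #.#.#: next=.  (t=3,i=6, bit21=0)
  nb #.#..: next=.  (t=1,i=2, bit20=0)
  nb #..##: next=.  (t=2,i=7, bit19=0)
  nb #..#.: next=#  (t=1,i=10, bit18=1)
  nb #...#: next=#  (t=0,i=2, bit17=1)
  nb #....: next=#  (t=1,i=4, bit16=1)
  nb .####: next=.  (t=0,i=7, bit15=0)
  nb .###.: next=#  (t=0,i=13, bit14=1)
  nb .##.#: next=.  (t=1,i=0, bit13=0)
  nb .##..: next=.  (t=2,i=5, bit12=0)
  nb .#.##: next=.  (t=0,i=5, bit11=0)
  nb .#.#.: next=#  (t=3,i=5, bit10=1)
  nb .#..#: next=#  (t=1,i=9, bit9=1)
  nb .#...: next=.  (t=1,i=3, bit8=0)
  nb ..###: next=#  (t=2,i=8, bit7=1)
  nb ..##.: next=#  (t=2,i=4, bit6=1)
  nb ..#.#: next=.  (t=0,i=4, bit5=0)
  nb ..#..: next=#  (t=1,i=8, bit4=1)
  nb ...##: next=.  (t=2,i=3, bit3=0)
  nb ...#.: next=.  (t=0,i=3, bit2=0)
  nb ....#: next=.  (t=1,i=6, bit1=0)
  nb .....: next=#  (t=1,i=5, bit0=1)
  bits 10011010010001110100011011010001 = 2588362449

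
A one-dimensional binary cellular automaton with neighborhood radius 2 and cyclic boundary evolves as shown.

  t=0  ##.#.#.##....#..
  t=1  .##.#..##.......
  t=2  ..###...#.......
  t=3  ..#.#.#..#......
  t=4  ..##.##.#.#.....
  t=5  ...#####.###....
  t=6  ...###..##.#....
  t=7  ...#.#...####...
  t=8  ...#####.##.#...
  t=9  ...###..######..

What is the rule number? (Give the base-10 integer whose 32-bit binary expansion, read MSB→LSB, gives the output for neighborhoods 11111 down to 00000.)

  #####|#  b31=1 t=5,i=5
  ####.|.  b30=0 t=5,i=6
  ###.#|.  b29=0 t=5,i=7
  ###..|#  b28=1 t=2,i=4
  ##.##|#  b27=1 t=4,i=4
  ##.#.|#  b26=1 t=0,i=2
  ##..#|.  b25=0 t=6,i=6
  ##...|.  b24=0 t=0,i=9
  #.###|#  b23=1 t=5,i=9
  #.##.|#  b22=1 t=0,i=7
  #.#.#|.  b21=0 t=0,i=3
  #.#..|#  b20=1 t=1,i=4
  #..##|.  b19=0 t=0,i=15
  #..#.|#  b18=1 t=3,i=8
  #...#|#  b17=1 t=2,i=6
  #....|.  b16=0 t=0,i=10
  .####|#  b15=1 t=5,i=4
  .###.|.  b14=0 t=2,i=3
  .##.#|#  b13=1 t=0,i=1
  .##..|#  b12=1 t=0,i=8
  .#.##|.  b11=0 t=0,i=6
  .#.#.|#  b10=1 t=0,i=4
  .#..#|.  b9=0 t=0,i=14
  .#...|#  b8=1 t=2,i=9
  ..###|#  b7=1 t=2,i=2
  ..##.|.  b6=0 t=0,i=0
  ..#.#|#  b5=1 t=3,i=2
  ..#..|.  b4=0 t=0,i=13
  ...##|.  b3=0 t=1,i=0
  ...#.|.  b2=0 t=0,i=12
  ....#|.  b1=0 t=0,i=11
  .....|.  b0=0 t=1,i=11
  bits 10011100110101101011010110100000 = 2631316896

2631316896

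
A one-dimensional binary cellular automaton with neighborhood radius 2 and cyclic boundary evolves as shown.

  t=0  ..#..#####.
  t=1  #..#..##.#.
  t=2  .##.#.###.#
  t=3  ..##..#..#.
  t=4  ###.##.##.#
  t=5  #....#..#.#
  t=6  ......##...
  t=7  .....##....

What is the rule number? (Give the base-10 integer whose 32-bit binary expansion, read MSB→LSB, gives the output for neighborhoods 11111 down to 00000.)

2525407048

  #####|#  b31=1 t=0,i=7
  ####.|.  b30=0 t=0,i=8
  ###.#|.  b29=0 t=2,i=8
  ###..|#  b28=1 t=0,i=9
  ##.##|.  b27=0 t=4,i=3
  ##.#.|#  b26=1 t=1,i=8
  ##..#|#  b25=1 t=3,i=4
  ##...|.  b24=0 t=0,i=10
  #.###|#  b23=1 t=2,i=6
  #.##.|.  b22=0 t=2,i=1
  #.#.#|.  b21=0 t=1,i=9
  #.#..|.  b20=0 t=1,i=0
  #..##|.  b19=0 t=0,i=4
  #..#.|#  b18=1 t=1,i=2
  #...#|#  b17=1 t=0,i=0
  #....|.  b16=0 t=5,i=2
  .####|#  b15=1 t=0,i=6
  .###.|.  b14=0 t=2,i=7
  .##.#|#  b13=1 t=1,i=7
  .##..|.  b12=0 t=3,i=3
  .#.##|.  b11=0 t=2,i=0
  .#.#.|#  b10=1 t=1,i=10
  .#..#|#  b9=1 t=0,i=3
  .#...|#  b8=1 t=3,i=10
  ..###|.  b7=0 t=0,i=5
  ..##.|#  b6=1 t=1,i=6
  ..#.#|.  b5=0 t=5,i=8
  ..#..|.  b4=0 t=0,i=2
  ...##|#  b3=1 t=3,i=1
  ...#.|.  b2=0 t=0,i=1
  ....#|.  b1=0 t=5,i=3
  .....|.  b0=0 t=6,i=0
  bits 10010110100001101010011101001000 = 2525407048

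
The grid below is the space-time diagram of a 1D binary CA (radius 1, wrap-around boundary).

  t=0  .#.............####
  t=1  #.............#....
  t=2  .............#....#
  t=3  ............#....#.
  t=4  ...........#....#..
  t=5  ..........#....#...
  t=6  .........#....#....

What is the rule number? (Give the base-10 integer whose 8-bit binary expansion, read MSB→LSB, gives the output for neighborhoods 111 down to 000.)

  [7] ### => .  t=0,i=16
  [6] ##. => .  t=0,i=18
  [5] #.# => #  t=0,i=0
  [4] #.. => .  t=0,i=2
  [3] .## => .  t=0,i=15
  [2] .#. => .  t=0,i=1
  [1] ..# => #  t=0,i=14
  [0] ... => .  t=0,i=3
  bits 00100010 = 34

34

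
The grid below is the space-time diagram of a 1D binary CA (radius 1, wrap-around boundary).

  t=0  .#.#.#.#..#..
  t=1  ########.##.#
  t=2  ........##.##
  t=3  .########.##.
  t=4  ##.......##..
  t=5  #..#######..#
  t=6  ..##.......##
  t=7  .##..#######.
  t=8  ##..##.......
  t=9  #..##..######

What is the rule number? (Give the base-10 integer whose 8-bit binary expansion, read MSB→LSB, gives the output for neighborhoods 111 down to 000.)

47

  ###|.  b7=0 t=1,i=0
  ##.|.  b6=0 t=1,i=7
  #.#|#  b5=1 t=0,i=2
  #..|.  b4=0 t=0,i=8
  .##|#  b3=1 t=1,i=9
  .#.|#  b2=1 t=0,i=1
  ..#|#  b1=1 t=0,i=0
  ...|#  b0=1 t=0,i=12
  bits 00101111 = 47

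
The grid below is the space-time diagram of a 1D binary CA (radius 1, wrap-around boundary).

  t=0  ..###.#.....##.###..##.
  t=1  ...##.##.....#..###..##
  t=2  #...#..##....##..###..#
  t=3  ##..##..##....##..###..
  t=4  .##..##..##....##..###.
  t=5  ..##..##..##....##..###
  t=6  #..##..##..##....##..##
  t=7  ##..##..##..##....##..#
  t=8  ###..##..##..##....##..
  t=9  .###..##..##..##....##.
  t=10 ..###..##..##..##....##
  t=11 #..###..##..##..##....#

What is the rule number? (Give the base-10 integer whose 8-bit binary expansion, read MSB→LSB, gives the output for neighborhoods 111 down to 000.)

  ### -> #   bit 7 = 1  t=0,i=3
  ##. -> #   bit 6 = 1  t=0,i=4
  #.# -> .   bit 5 = 0  t=0,i=5
  #.. -> #   bit 4 = 1  t=0,i=7
  .## -> .   bit 3 = 0  t=0,i=2
  .#. -> #   bit 2 = 1  t=0,i=6
  ..# -> .   bit 1 = 0  t=0,i=1
  ... -> .   bit 0 = 0  t=0,i=0
  bits 11010100 = 212

212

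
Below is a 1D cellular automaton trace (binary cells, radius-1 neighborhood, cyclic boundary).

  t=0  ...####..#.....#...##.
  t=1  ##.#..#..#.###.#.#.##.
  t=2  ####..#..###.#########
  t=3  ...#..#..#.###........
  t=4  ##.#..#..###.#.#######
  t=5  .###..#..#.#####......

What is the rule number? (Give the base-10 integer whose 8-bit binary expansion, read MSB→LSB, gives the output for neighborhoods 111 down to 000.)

109

  ###|.  b7=0 t=0,i=4
  ##.|#  b6=1 t=0,i=6
  #.#|#  b5=1 t=1,i=2
  #..|.  b4=0 t=0,i=7
  .##|#  b3=1 t=0,i=3
  .#.|#  b2=1 t=0,i=9
  ..#|.  b1=0 t=0,i=2
  ...|#  b0=1 t=0,i=0
  bits 01101101 = 109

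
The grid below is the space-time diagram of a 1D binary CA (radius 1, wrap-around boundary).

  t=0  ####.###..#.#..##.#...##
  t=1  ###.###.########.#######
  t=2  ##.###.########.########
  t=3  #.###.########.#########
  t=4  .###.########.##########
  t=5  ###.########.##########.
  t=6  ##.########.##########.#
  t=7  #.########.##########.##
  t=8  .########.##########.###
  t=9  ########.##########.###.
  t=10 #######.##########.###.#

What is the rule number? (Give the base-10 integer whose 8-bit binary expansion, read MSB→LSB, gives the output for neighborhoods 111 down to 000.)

  ### -> #   bit 7 = 1  t=0,i=0
  ##. -> .   bit 6 = 0  t=0,i=3
  #.# -> #   bit 5 = 1  t=0,i=4
  #.. -> #   bit 4 = 1  t=0,i=8
  .## -> #   bit 3 = 1  t=0,i=5
  .#. -> #   bit 2 = 1  t=0,i=10
  ..# -> #   bit 1 = 1  t=0,i=9
  ... -> #   bit 0 = 1  t=0,i=20
  bits 10111111 = 191

191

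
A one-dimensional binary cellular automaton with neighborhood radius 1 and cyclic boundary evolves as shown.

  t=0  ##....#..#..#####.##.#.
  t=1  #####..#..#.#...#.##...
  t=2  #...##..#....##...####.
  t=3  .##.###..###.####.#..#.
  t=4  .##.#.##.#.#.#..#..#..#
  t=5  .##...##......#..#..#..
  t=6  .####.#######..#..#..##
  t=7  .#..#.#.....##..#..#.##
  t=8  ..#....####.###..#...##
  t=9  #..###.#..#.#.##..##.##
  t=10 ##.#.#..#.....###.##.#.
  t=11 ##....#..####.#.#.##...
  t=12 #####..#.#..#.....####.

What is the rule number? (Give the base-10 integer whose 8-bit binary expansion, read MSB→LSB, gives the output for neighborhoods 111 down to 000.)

89

  nb ###: next=.  (t=0,i=13, bit7=0)
  nb ##.: next=#  (t=0,i=1, bit6=1)
  nb #.#: next=.  (t=0,i=17, bit5=0)
  nb #..: next=#  (t=0,i=2, bit4=1)
  nb .##: next=#  (t=0,i=0, bit3=1)
  nb .#.: next=.  (t=0,i=6, bit2=0)
  nb ..#: next=.  (t=0,i=5, bit1=0)
  nb ...: next=#  (t=0,i=3, bit0=1)
  bits 01011001 = 89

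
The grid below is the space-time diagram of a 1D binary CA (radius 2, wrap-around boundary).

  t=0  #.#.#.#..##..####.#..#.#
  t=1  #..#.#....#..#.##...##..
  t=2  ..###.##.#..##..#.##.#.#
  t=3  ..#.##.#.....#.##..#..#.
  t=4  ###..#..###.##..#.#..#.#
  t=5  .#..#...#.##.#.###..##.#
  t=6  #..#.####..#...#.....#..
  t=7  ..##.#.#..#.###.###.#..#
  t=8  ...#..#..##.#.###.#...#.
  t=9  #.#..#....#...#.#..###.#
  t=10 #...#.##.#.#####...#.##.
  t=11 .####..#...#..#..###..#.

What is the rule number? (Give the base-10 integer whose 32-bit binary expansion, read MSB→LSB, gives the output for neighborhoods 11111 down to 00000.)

  #####|.  b31=0 t=10,i=13
  ####.|#  b30=1 t=0,i=15
  ###.#|#  b29=1 t=0,i=16
  ###..|.  b28=0 t=4,i=2
  ##.##|#  b27=1 t=2,i=5
  ##.#.|.  b26=0 t=0,i=1
  ##..#|.  b25=0 t=0,i=11
  ##...|.  b24=0 t=1,i=17
  #.###|#  b23=1 t=4,i=23
  #.##.|.  b22=0 t=0,i=23
  #.#.#|.  b21=0 t=0,i=2
  #.#..|.  b20=0 t=0,i=6
  #..##|.  b19=0 t=0,i=8
  #..#.|#  b18=1 t=0,i=20
  #...#|#  b17=1 t=1,i=18
  #....|#  b16=1 t=1,i=7
  .####|.  b15=0 t=0,i=14
  .###.|.  b14=0 t=2,i=3
  .##.#|#  b13=1 t=0,i=0
  .##..|#  b12=1 t=0,i=10
  .#.##|.  b11=0 t=0,i=22
  .#.#.|#  b10=1 t=0,i=3
  .#..#|.  b9=0 t=0,i=7
  .#...|#  b8=1 t=1,i=6
  ..###|#  b7=1 t=0,i=13
  ..##.|.  b6=0 t=0,i=9
  ..#.#|#  b5=1 t=0,i=21
  ..#..|.  b4=0 t=1,i=0
  ...##|#  b3=1 t=1,i=19
  ...#.|#  b2=1 t=1,i=9
  ....#|.  b1=0 t=1,i=8
  .....|#  b0=1 t=3,i=10
  bits 01101000100001110011010110101101 = 1753691565

1753691565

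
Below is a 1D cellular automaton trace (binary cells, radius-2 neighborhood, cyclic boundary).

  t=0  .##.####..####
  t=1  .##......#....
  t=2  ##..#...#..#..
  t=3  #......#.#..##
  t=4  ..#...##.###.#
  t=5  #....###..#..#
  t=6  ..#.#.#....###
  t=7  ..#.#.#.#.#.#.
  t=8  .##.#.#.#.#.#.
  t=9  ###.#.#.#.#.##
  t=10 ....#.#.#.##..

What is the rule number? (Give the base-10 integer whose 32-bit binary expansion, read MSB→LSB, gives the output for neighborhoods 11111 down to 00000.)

7957100

  ##### -> .   bit 31 = 0  t=9,i=0
  ####. -> .   bit 30 = 0  t=0,i=6
  ###.# -> .   bit 29 = 0  t=0,i=13
  ###.. -> .   bit 28 = 0  t=0,i=7
  ##.## -> .   bit 27 = 0  t=0,i=0
  ##.#. -> .   bit 26 = 0  t=4,i=12
  ##..# -> .   bit 25 = 0  t=0,i=8
  ##... -> .   bit 24 = 0  t=1,i=3
  #.### -> .   bit 23 = 0  t=0,i=4
  #.##. -> #   bit 22 = 1  t=0,i=1
  #.#.# -> #   bit 21 = 1  t=6,i=4
  #.#.. -> #   bit 20 = 1  t=3,i=9
  #..## -> #   bit 19 = 1  t=0,i=9
  #..#. -> .   bit 18 = 0  t=2,i=3
  #...# -> .   bit 17 = 0  t=2,i=6
  #.... -> #   bit 16 = 1  t=1,i=4
  .#### -> .   bit 15 = 0  t=0,i=5
  .###. -> #   bit 14 = 1  t=3,i=13
  .##.# -> #   bit 13 = 1  t=0,i=2
  .##.. -> .   bit 12 = 0  t=1,i=2
  .#.## -> #   bit 11 = 1  t=9,i=11
  .#.#. -> .   bit 10 = 0  t=3,i=8
  .#..# -> #   bit 9 = 1  t=2,i=9
  .#... -> .   bit 8 = 0  t=1,i=10
  ..### -> .   bit 7 = 0  t=0,i=10
  ..##. -> #   bit 6 = 1  t=1,i=1
  ..#.# -> #   bit 5 = 1  t=3,i=7
  ..#.. -> .   bit 4 = 0  t=1,i=9
  ...## -> #   bit 3 = 1  t=1,i=0
  ...#. -> #   bit 2 = 1  t=1,i=8
  ....# -> .   bit 1 = 0  t=1,i=7
  ..... -> .   bit 0 = 0  t=1,i=5
  bits 00000000011110010110101001101100 = 7957100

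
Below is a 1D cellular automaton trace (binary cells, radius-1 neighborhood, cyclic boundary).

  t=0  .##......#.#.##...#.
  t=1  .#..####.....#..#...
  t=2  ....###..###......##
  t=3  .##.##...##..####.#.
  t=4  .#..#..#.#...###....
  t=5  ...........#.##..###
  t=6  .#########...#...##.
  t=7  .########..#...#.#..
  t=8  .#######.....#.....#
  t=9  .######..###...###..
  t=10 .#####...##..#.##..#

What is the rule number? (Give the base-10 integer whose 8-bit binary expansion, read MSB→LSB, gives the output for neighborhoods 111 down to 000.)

  ### -> #   bit 7 = 1  t=1,i=5
  ##. -> .   bit 6 = 0  t=0,i=2
  #.# -> .   bit 5 = 0  t=0,i=10
  #.. -> .   bit 4 = 0  t=0,i=3
  .## -> #   bit 3 = 1  t=0,i=1
  .#. -> .   bit 2 = 0  t=0,i=9
  ..# -> .   bit 1 = 0  t=0,i=0
  ... -> #   bit 0 = 1  t=0,i=4
  bits 10001001 = 137

137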